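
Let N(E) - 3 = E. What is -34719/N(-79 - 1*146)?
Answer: 11573/74 ≈ 156.39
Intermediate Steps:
N(E) = 3 + E
-34719/N(-79 - 1*146) = -34719/(3 + (-79 - 1*146)) = -34719/(3 + (-79 - 146)) = -34719/(3 - 225) = -34719/(-222) = -34719*(-1/222) = 11573/74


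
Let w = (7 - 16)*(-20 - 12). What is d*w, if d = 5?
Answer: 1440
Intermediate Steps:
w = 288 (w = -9*(-32) = 288)
d*w = 5*288 = 1440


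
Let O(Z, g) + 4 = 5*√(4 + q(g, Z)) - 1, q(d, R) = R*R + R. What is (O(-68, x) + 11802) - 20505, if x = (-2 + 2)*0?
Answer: -8708 + 20*√285 ≈ -8370.4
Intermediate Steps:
q(d, R) = R + R² (q(d, R) = R² + R = R + R²)
x = 0 (x = 0*0 = 0)
O(Z, g) = -5 + 5*√(4 + Z*(1 + Z)) (O(Z, g) = -4 + (5*√(4 + Z*(1 + Z)) - 1) = -4 + (-1 + 5*√(4 + Z*(1 + Z))) = -5 + 5*√(4 + Z*(1 + Z)))
(O(-68, x) + 11802) - 20505 = ((-5 + 5*√(4 - 68*(1 - 68))) + 11802) - 20505 = ((-5 + 5*√(4 - 68*(-67))) + 11802) - 20505 = ((-5 + 5*√(4 + 4556)) + 11802) - 20505 = ((-5 + 5*√4560) + 11802) - 20505 = ((-5 + 5*(4*√285)) + 11802) - 20505 = ((-5 + 20*√285) + 11802) - 20505 = (11797 + 20*√285) - 20505 = -8708 + 20*√285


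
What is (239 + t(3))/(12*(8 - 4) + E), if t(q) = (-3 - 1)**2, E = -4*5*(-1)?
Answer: 15/4 ≈ 3.7500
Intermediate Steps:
E = 20 (E = -20*(-1) = 20)
t(q) = 16 (t(q) = (-4)**2 = 16)
(239 + t(3))/(12*(8 - 4) + E) = (239 + 16)/(12*(8 - 4) + 20) = 255/(12*4 + 20) = 255/(48 + 20) = 255/68 = 255*(1/68) = 15/4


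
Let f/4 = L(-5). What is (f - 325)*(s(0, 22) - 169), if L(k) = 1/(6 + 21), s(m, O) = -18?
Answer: 1640177/27 ≈ 60747.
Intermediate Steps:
L(k) = 1/27
f = 4/27 (f = 4*(1/27) = 4/27 ≈ 0.14815)
(f - 325)*(s(0, 22) - 169) = (4/27 - 325)*(-18 - 169) = -8771/27*(-187) = 1640177/27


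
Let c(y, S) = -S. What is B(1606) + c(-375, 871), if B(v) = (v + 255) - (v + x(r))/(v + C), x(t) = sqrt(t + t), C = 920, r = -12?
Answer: 1249567/1263 - I*sqrt(6)/1263 ≈ 989.36 - 0.0019394*I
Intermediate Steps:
x(t) = sqrt(2)*sqrt(t) (x(t) = sqrt(2*t) = sqrt(2)*sqrt(t))
B(v) = 255 + v - (v + 2*I*sqrt(6))/(920 + v) (B(v) = (v + 255) - (v + sqrt(2)*sqrt(-12))/(v + 920) = (255 + v) - (v + sqrt(2)*(2*I*sqrt(3)))/(920 + v) = (255 + v) - (v + 2*I*sqrt(6))/(920 + v) = 255 + v - (v + 2*I*sqrt(6))/(920 + v))
B(1606) + c(-375, 871) = (234600 + 1606**2 + 1174*1606 - 2*I*sqrt(6))/(920 + 1606) - 1*871 = (234600 + 2579236 + 1885444 - 2*I*sqrt(6))/2526 - 871 = (4699280 - 2*I*sqrt(6))/2526 - 871 = (2349640/1263 - I*sqrt(6)/1263) - 871 = 1249567/1263 - I*sqrt(6)/1263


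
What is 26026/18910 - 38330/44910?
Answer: 22200368/42462405 ≈ 0.52282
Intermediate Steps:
26026/18910 - 38330/44910 = 26026*(1/18910) - 38330*1/44910 = 13013/9455 - 3833/4491 = 22200368/42462405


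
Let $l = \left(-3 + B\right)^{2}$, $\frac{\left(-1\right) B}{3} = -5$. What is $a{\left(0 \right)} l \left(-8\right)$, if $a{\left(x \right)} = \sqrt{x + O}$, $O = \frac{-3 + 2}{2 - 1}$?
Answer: $- 1152 i \approx - 1152.0 i$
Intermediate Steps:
$B = 15$ ($B = \left(-3\right) \left(-5\right) = 15$)
$O = -1$ ($O = - 1^{-1} = \left(-1\right) 1 = -1$)
$a{\left(x \right)} = \sqrt{-1 + x}$ ($a{\left(x \right)} = \sqrt{x - 1} = \sqrt{-1 + x}$)
$l = 144$ ($l = \left(-3 + 15\right)^{2} = 12^{2} = 144$)
$a{\left(0 \right)} l \left(-8\right) = \sqrt{-1 + 0} \cdot 144 \left(-8\right) = \sqrt{-1} \cdot 144 \left(-8\right) = i 144 \left(-8\right) = 144 i \left(-8\right) = - 1152 i$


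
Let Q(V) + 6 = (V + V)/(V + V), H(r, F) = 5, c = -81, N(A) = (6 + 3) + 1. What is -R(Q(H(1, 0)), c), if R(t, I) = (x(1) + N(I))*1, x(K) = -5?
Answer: -5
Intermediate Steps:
N(A) = 10 (N(A) = 9 + 1 = 10)
Q(V) = -5 (Q(V) = -6 + (V + V)/(V + V) = -6 + (2*V)/((2*V)) = -6 + (2*V)*(1/(2*V)) = -6 + 1 = -5)
R(t, I) = 5 (R(t, I) = (-5 + 10)*1 = 5*1 = 5)
-R(Q(H(1, 0)), c) = -1*5 = -5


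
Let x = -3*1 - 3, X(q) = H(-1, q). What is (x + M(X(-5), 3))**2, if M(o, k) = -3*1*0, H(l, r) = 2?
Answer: 36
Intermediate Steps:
X(q) = 2
M(o, k) = 0 (M(o, k) = -3*0 = 0)
x = -6 (x = -3 - 3 = -6)
(x + M(X(-5), 3))**2 = (-6 + 0)**2 = (-6)**2 = 36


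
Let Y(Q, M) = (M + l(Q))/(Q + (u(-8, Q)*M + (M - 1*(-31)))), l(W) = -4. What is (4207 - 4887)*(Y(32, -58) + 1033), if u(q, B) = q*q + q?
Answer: -2278055080/3243 ≈ -7.0245e+5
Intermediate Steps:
u(q, B) = q + q² (u(q, B) = q² + q = q + q²)
Y(Q, M) = (-4 + M)/(31 + Q + 57*M) (Y(Q, M) = (M - 4)/(Q + ((-8*(1 - 8))*M + (M - 1*(-31)))) = (-4 + M)/(Q + ((-8*(-7))*M + (M + 31))) = (-4 + M)/(Q + (56*M + (31 + M))) = (-4 + M)/(Q + (31 + 57*M)) = (-4 + M)/(31 + Q + 57*M))
(4207 - 4887)*(Y(32, -58) + 1033) = (4207 - 4887)*((-4 - 58)/(31 + 32 + 57*(-58)) + 1033) = -680*(-62/(31 + 32 - 3306) + 1033) = -680*(-62/(-3243) + 1033) = -680*(-1/3243*(-62) + 1033) = -680*(62/3243 + 1033) = -680*3350081/3243 = -2278055080/3243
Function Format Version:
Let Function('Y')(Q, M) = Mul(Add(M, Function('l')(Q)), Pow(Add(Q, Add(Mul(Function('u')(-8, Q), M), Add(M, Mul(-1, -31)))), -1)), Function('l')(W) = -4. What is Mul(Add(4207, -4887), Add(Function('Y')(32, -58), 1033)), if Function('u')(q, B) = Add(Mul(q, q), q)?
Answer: Rational(-2278055080, 3243) ≈ -7.0245e+5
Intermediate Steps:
Function('u')(q, B) = Add(q, Pow(q, 2)) (Function('u')(q, B) = Add(Pow(q, 2), q) = Add(q, Pow(q, 2)))
Function('Y')(Q, M) = Mul(Pow(Add(31, Q, Mul(57, M)), -1), Add(-4, M)) (Function('Y')(Q, M) = Mul(Add(M, -4), Pow(Add(Q, Add(Mul(Mul(-8, Add(1, -8)), M), Add(M, Mul(-1, -31)))), -1)) = Mul(Add(-4, M), Pow(Add(Q, Add(Mul(Mul(-8, -7), M), Add(M, 31))), -1)) = Mul(Add(-4, M), Pow(Add(Q, Add(Mul(56, M), Add(31, M))), -1)) = Mul(Add(-4, M), Pow(Add(Q, Add(31, Mul(57, M))), -1)) = Mul(Add(-4, M), Pow(Add(31, Q, Mul(57, M)), -1)) = Mul(Pow(Add(31, Q, Mul(57, M)), -1), Add(-4, M)))
Mul(Add(4207, -4887), Add(Function('Y')(32, -58), 1033)) = Mul(Add(4207, -4887), Add(Mul(Pow(Add(31, 32, Mul(57, -58)), -1), Add(-4, -58)), 1033)) = Mul(-680, Add(Mul(Pow(Add(31, 32, -3306), -1), -62), 1033)) = Mul(-680, Add(Mul(Pow(-3243, -1), -62), 1033)) = Mul(-680, Add(Mul(Rational(-1, 3243), -62), 1033)) = Mul(-680, Add(Rational(62, 3243), 1033)) = Mul(-680, Rational(3350081, 3243)) = Rational(-2278055080, 3243)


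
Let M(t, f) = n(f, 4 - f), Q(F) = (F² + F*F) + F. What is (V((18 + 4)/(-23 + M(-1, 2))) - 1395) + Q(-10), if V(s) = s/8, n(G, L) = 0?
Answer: -110871/92 ≈ -1205.1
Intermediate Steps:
Q(F) = F + 2*F² (Q(F) = (F² + F²) + F = 2*F² + F = F + 2*F²)
M(t, f) = 0
V(s) = s/8 (V(s) = s*(⅛) = s/8)
(V((18 + 4)/(-23 + M(-1, 2))) - 1395) + Q(-10) = (((18 + 4)/(-23 + 0))/8 - 1395) - 10*(1 + 2*(-10)) = ((22/(-23))/8 - 1395) - 10*(1 - 20) = ((22*(-1/23))/8 - 1395) - 10*(-19) = ((⅛)*(-22/23) - 1395) + 190 = (-11/92 - 1395) + 190 = -128351/92 + 190 = -110871/92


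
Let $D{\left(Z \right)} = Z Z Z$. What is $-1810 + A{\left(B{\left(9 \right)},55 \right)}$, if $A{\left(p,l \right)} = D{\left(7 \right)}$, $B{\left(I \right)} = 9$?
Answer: $-1467$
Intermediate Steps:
$D{\left(Z \right)} = Z^{3}$ ($D{\left(Z \right)} = Z^{2} Z = Z^{3}$)
$A{\left(p,l \right)} = 343$ ($A{\left(p,l \right)} = 7^{3} = 343$)
$-1810 + A{\left(B{\left(9 \right)},55 \right)} = -1810 + 343 = -1467$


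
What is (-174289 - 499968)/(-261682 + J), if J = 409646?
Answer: -674257/147964 ≈ -4.5569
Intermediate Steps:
(-174289 - 499968)/(-261682 + J) = (-174289 - 499968)/(-261682 + 409646) = -674257/147964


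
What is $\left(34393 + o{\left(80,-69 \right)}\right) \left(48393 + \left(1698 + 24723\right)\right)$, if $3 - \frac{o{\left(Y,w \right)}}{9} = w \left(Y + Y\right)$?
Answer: $10008616920$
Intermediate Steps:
$o{\left(Y,w \right)} = 27 - 18 Y w$ ($o{\left(Y,w \right)} = 27 - 9 w \left(Y + Y\right) = 27 - 9 w 2 Y = 27 - 9 \cdot 2 Y w = 27 - 18 Y w$)
$\left(34393 + o{\left(80,-69 \right)}\right) \left(48393 + \left(1698 + 24723\right)\right) = \left(34393 - \left(-27 + 1440 \left(-69\right)\right)\right) \left(48393 + \left(1698 + 24723\right)\right) = \left(34393 + \left(27 + 99360\right)\right) \left(48393 + 26421\right) = \left(34393 + 99387\right) 74814 = 133780 \cdot 74814 = 10008616920$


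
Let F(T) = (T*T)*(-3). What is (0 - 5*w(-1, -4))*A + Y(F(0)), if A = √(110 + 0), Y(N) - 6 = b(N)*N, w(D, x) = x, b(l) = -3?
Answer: 6 + 20*√110 ≈ 215.76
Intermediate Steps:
F(T) = -3*T² (F(T) = T²*(-3) = -3*T²)
Y(N) = 6 - 3*N
A = √110 ≈ 10.488
(0 - 5*w(-1, -4))*A + Y(F(0)) = (0 - 5*(-4))*√110 + (6 - (-9)*0²) = (0 + 20)*√110 + (6 - (-9)*0) = 20*√110 + (6 - 3*0) = 20*√110 + (6 + 0) = 20*√110 + 6 = 6 + 20*√110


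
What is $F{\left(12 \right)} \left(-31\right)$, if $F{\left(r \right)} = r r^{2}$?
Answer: $-53568$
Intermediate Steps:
$F{\left(r \right)} = r^{3}$
$F{\left(12 \right)} \left(-31\right) = 12^{3} \left(-31\right) = 1728 \left(-31\right) = -53568$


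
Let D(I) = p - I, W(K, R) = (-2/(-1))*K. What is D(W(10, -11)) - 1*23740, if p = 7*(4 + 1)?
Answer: -23725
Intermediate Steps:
p = 35 (p = 7*5 = 35)
W(K, R) = 2*K (W(K, R) = (-2*(-1))*K = 2*K)
D(I) = 35 - I
D(W(10, -11)) - 1*23740 = (35 - 2*10) - 1*23740 = (35 - 1*20) - 23740 = (35 - 20) - 23740 = 15 - 23740 = -23725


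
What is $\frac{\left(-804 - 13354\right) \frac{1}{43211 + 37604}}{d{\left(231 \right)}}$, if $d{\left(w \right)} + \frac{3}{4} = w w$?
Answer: $- \frac{56632}{17249234415} \approx -3.2832 \cdot 10^{-6}$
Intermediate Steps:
$d{\left(w \right)} = - \frac{3}{4} + w^{2}$ ($d{\left(w \right)} = - \frac{3}{4} + w w = - \frac{3}{4} + w^{2}$)
$\frac{\left(-804 - 13354\right) \frac{1}{43211 + 37604}}{d{\left(231 \right)}} = \frac{\left(-804 - 13354\right) \frac{1}{43211 + 37604}}{- \frac{3}{4} + 231^{2}} = \frac{\left(-14158\right) \frac{1}{80815}}{- \frac{3}{4} + 53361} = \frac{\left(-14158\right) \frac{1}{80815}}{\frac{213441}{4}} = \left(- \frac{14158}{80815}\right) \frac{4}{213441} = - \frac{56632}{17249234415}$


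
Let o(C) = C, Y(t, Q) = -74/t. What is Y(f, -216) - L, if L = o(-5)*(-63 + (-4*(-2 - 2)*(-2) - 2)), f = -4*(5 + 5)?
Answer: -9663/20 ≈ -483.15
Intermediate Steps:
f = -40 (f = -4*10 = -40)
L = 485 (L = -5*(-63 + (-4*(-2 - 2)*(-2) - 2)) = -5*(-63 + (-4*(-4)*(-2) - 2)) = -5*(-63 + (16*(-2) - 2)) = -5*(-63 + (-32 - 2)) = -5*(-63 - 34) = -5*(-97) = 485)
Y(f, -216) - L = -74/(-40) - 1*485 = -74*(-1/40) - 485 = 37/20 - 485 = -9663/20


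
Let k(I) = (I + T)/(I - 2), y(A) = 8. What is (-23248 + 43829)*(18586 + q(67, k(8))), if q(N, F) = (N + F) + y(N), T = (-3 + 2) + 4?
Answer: 2304598637/6 ≈ 3.8410e+8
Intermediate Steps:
T = 3 (T = -1 + 4 = 3)
k(I) = (3 + I)/(-2 + I) (k(I) = (I + 3)/(I - 2) = (3 + I)/(-2 + I))
q(N, F) = 8 + F + N (q(N, F) = (N + F) + 8 = (F + N) + 8 = 8 + F + N)
(-23248 + 43829)*(18586 + q(67, k(8))) = (-23248 + 43829)*(18586 + (8 + (3 + 8)/(-2 + 8) + 67)) = 20581*(18586 + (8 + 11/6 + 67)) = 20581*(18586 + 461/6) = 20581*(111977/6) = 2304598637/6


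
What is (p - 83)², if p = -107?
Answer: 36100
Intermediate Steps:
(p - 83)² = (-107 - 83)² = (-190)² = 36100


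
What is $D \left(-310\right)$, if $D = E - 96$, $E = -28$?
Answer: $38440$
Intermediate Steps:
$D = -124$ ($D = -28 - 96 = -124$)
$D \left(-310\right) = \left(-124\right) \left(-310\right) = 38440$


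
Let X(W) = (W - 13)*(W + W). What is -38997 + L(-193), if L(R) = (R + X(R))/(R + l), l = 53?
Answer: -5538903/140 ≈ -39564.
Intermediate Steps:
X(W) = 2*W*(-13 + W) (X(W) = (-13 + W)*(2*W) = 2*W*(-13 + W))
L(R) = (R + 2*R*(-13 + R))/(53 + R) (L(R) = (R + 2*R*(-13 + R))/(R + 53) = (R + 2*R*(-13 + R))/(53 + R))
-38997 + L(-193) = -38997 - 193*(-25 + 2*(-193))/(53 - 193) = -38997 - 193*(-25 - 386)/(-140) = -38997 - 193*(-1/140)*(-411) = -38997 - 79323/140 = -5538903/140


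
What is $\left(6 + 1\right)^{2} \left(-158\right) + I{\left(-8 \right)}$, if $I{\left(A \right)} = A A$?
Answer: $-7678$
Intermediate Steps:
$I{\left(A \right)} = A^{2}$
$\left(6 + 1\right)^{2} \left(-158\right) + I{\left(-8 \right)} = \left(6 + 1\right)^{2} \left(-158\right) + \left(-8\right)^{2} = 7^{2} \left(-158\right) + 64 = 49 \left(-158\right) + 64 = -7742 + 64 = -7678$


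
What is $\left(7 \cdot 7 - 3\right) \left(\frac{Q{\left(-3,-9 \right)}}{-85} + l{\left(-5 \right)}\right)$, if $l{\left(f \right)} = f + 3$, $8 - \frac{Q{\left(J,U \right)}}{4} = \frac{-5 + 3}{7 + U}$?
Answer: $- \frac{9108}{85} \approx -107.15$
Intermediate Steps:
$Q{\left(J,U \right)} = 32 + \frac{8}{7 + U}$ ($Q{\left(J,U \right)} = 32 - 4 \frac{-5 + 3}{7 + U} = 32 - 4 \left(- \frac{2}{7 + U}\right) = 32 + \frac{8}{7 + U}$)
$l{\left(f \right)} = 3 + f$
$\left(7 \cdot 7 - 3\right) \left(\frac{Q{\left(-3,-9 \right)}}{-85} + l{\left(-5 \right)}\right) = \left(7 \cdot 7 - 3\right) \left(\frac{8 \frac{1}{7 - 9} \left(29 + 4 \left(-9\right)\right)}{-85} + \left(3 - 5\right)\right) = \left(49 - 3\right) \left(\frac{8 \left(29 - 36\right)}{-2} \left(- \frac{1}{85}\right) - 2\right) = 46 \left(8 \left(- \frac{1}{2}\right) \left(-7\right) \left(- \frac{1}{85}\right) - 2\right) = 46 \left(28 \left(- \frac{1}{85}\right) - 2\right) = 46 \left(- \frac{28}{85} - 2\right) = 46 \left(- \frac{198}{85}\right) = - \frac{9108}{85}$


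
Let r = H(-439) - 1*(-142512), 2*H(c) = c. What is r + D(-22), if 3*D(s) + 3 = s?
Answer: 853705/6 ≈ 1.4228e+5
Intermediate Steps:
H(c) = c/2
D(s) = -1 + s/3
r = 284585/2 (r = (½)*(-439) - 1*(-142512) = -439/2 + 142512 = 284585/2 ≈ 1.4229e+5)
r + D(-22) = 284585/2 + (-1 + (⅓)*(-22)) = 284585/2 + (-1 - 22/3) = 284585/2 - 25/3 = 853705/6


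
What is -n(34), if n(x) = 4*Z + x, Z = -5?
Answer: -14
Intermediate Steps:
n(x) = -20 + x (n(x) = 4*(-5) + x = -20 + x)
-n(34) = -(-20 + 34) = -1*14 = -14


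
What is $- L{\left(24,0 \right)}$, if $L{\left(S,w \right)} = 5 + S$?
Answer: $-29$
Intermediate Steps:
$- L{\left(24,0 \right)} = - (5 + 24) = \left(-1\right) 29 = -29$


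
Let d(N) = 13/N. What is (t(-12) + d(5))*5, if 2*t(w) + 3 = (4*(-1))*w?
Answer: 251/2 ≈ 125.50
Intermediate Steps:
t(w) = -3/2 - 2*w (t(w) = -3/2 + ((4*(-1))*w)/2 = -3/2 + (-4*w)/2 = -3/2 - 2*w)
(t(-12) + d(5))*5 = ((-3/2 - 2*(-12)) + 13/5)*5 = ((-3/2 + 24) + 13*(1/5))*5 = (45/2 + 13/5)*5 = (251/10)*5 = 251/2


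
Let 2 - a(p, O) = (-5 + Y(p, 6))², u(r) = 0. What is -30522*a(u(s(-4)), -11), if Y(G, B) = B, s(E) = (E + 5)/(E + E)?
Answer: -30522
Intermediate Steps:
s(E) = (5 + E)/(2*E) (s(E) = (5 + E)/((2*E)) = (5 + E)*(1/(2*E)) = (5 + E)/(2*E))
a(p, O) = 1 (a(p, O) = 2 - (-5 + 6)² = 2 - 1*1² = 2 - 1*1 = 2 - 1 = 1)
-30522*a(u(s(-4)), -11) = -30522*1 = -30522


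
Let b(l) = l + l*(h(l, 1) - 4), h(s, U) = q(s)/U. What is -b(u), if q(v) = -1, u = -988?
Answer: -3952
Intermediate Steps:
h(s, U) = -1/U
b(l) = -4*l (b(l) = l + l*(-1/1 - 4) = l + l*(-1*1 - 4) = l + l*(-1 - 4) = l + l*(-5) = l - 5*l = -4*l)
-b(u) = -(-4)*(-988) = -1*3952 = -3952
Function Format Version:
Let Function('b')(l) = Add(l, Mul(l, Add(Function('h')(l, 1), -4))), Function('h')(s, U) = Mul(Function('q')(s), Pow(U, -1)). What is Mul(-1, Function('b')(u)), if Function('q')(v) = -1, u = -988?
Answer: -3952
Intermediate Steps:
Function('h')(s, U) = Mul(-1, Pow(U, -1))
Function('b')(l) = Mul(-4, l) (Function('b')(l) = Add(l, Mul(l, Add(Mul(-1, Pow(1, -1)), -4))) = Add(l, Mul(l, Add(Mul(-1, 1), -4))) = Add(l, Mul(l, Add(-1, -4))) = Add(l, Mul(l, -5)) = Add(l, Mul(-5, l)) = Mul(-4, l))
Mul(-1, Function('b')(u)) = Mul(-1, Mul(-4, -988)) = Mul(-1, 3952) = -3952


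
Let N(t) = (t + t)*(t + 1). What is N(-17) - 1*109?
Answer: 435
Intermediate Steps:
N(t) = 2*t*(1 + t) (N(t) = (2*t)*(1 + t) = 2*t*(1 + t))
N(-17) - 1*109 = 2*(-17)*(1 - 17) - 1*109 = 2*(-17)*(-16) - 109 = 544 - 109 = 435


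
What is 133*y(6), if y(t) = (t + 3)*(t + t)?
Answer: 14364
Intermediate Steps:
y(t) = 2*t*(3 + t) (y(t) = (3 + t)*(2*t) = 2*t*(3 + t))
133*y(6) = 133*(2*6*(3 + 6)) = 133*(2*6*9) = 133*108 = 14364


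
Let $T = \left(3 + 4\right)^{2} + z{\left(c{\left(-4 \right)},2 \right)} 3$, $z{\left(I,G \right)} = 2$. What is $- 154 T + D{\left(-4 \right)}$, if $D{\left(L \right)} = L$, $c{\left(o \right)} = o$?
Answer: $-8474$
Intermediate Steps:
$T = 55$ ($T = \left(3 + 4\right)^{2} + 2 \cdot 3 = 7^{2} + 6 = 49 + 6 = 55$)
$- 154 T + D{\left(-4 \right)} = \left(-154\right) 55 - 4 = -8470 - 4 = -8474$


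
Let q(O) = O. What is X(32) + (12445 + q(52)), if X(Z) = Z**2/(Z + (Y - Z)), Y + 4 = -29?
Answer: 411377/33 ≈ 12466.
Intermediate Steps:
Y = -33 (Y = -4 - 29 = -33)
X(Z) = -Z**2/33 (X(Z) = Z**2/(Z + (-33 - Z)) = Z**2/(-33) = -Z**2/33)
X(32) + (12445 + q(52)) = -1/33*32**2 + (12445 + 52) = -1/33*1024 + 12497 = -1024/33 + 12497 = 411377/33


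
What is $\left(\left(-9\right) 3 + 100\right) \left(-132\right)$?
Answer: $-9636$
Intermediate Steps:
$\left(\left(-9\right) 3 + 100\right) \left(-132\right) = \left(-27 + 100\right) \left(-132\right) = 73 \left(-132\right) = -9636$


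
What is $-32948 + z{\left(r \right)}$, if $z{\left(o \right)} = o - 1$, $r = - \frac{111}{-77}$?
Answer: $- \frac{2536962}{77} \approx -32948.0$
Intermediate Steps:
$r = \frac{111}{77}$ ($r = \left(-111\right) \left(- \frac{1}{77}\right) = \frac{111}{77} \approx 1.4416$)
$z{\left(o \right)} = -1 + o$
$-32948 + z{\left(r \right)} = -32948 + \left(-1 + \frac{111}{77}\right) = -32948 + \frac{34}{77} = - \frac{2536962}{77}$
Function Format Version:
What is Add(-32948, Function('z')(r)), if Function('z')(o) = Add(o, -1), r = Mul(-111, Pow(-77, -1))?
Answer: Rational(-2536962, 77) ≈ -32948.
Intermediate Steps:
r = Rational(111, 77) (r = Mul(-111, Rational(-1, 77)) = Rational(111, 77) ≈ 1.4416)
Function('z')(o) = Add(-1, o)
Add(-32948, Function('z')(r)) = Add(-32948, Add(-1, Rational(111, 77))) = Add(-32948, Rational(34, 77)) = Rational(-2536962, 77)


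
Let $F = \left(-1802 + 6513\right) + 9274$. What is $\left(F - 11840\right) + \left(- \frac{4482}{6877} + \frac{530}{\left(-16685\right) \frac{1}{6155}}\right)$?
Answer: $\frac{44722920061}{22948549} \approx 1948.8$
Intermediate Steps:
$F = 13985$ ($F = 4711 + 9274 = 13985$)
$\left(F - 11840\right) + \left(- \frac{4482}{6877} + \frac{530}{\left(-16685\right) \frac{1}{6155}}\right) = \left(13985 - 11840\right) + \left(- \frac{4482}{6877} + \frac{530}{\left(-16685\right) \frac{1}{6155}}\right) = 2145 + \left(\left(-4482\right) \frac{1}{6877} + \frac{530}{\left(-16685\right) \frac{1}{6155}}\right) = 2145 + \left(- \frac{4482}{6877} + \frac{530}{- \frac{3337}{1231}}\right) = 2145 + \left(- \frac{4482}{6877} + 530 \left(- \frac{1231}{3337}\right)\right) = 2145 - \frac{4501717544}{22948549} = \frac{44722920061}{22948549}$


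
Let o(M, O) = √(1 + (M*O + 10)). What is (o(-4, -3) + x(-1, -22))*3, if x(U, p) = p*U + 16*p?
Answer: -990 + 3*√23 ≈ -975.61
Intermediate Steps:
x(U, p) = 16*p + U*p (x(U, p) = U*p + 16*p = 16*p + U*p)
o(M, O) = √(11 + M*O) (o(M, O) = √(1 + (10 + M*O)) = √(11 + M*O))
(o(-4, -3) + x(-1, -22))*3 = (√(11 - 4*(-3)) - 22*(16 - 1))*3 = (√(11 + 12) - 22*15)*3 = (√23 - 330)*3 = (-330 + √23)*3 = -990 + 3*√23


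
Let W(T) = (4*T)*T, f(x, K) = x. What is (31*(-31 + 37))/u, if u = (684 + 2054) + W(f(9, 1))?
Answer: 93/1531 ≈ 0.060745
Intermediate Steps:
W(T) = 4*T²
u = 3062 (u = (684 + 2054) + 4*9² = 2738 + 4*81 = 2738 + 324 = 3062)
(31*(-31 + 37))/u = (31*(-31 + 37))/3062 = (31*6)*(1/3062) = 186*(1/3062) = 93/1531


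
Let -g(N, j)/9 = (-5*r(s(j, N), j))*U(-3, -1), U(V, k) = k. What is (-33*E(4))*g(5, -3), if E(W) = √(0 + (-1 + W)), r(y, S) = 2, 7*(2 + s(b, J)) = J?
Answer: 2970*√3 ≈ 5144.2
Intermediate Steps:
s(b, J) = -2 + J/7
E(W) = √(-1 + W)
g(N, j) = -90 (g(N, j) = -9*(-5*2)*(-1) = -(-90)*(-1) = -9*10 = -90)
(-33*E(4))*g(5, -3) = -33*√(-1 + 4)*(-90) = -33*√3*(-90) = 2970*√3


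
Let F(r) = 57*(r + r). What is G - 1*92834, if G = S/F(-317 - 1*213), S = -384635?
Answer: -1121729129/12084 ≈ -92828.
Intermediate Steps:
F(r) = 114*r (F(r) = 57*(2*r) = 114*r)
G = 76927/12084 (G = -384635*1/(114*(-317 - 1*213)) = -384635*1/(114*(-317 - 213)) = -384635/(114*(-530)) = -384635/(-60420) = -384635*(-1/60420) = 76927/12084 ≈ 6.3660)
G - 1*92834 = 76927/12084 - 1*92834 = 76927/12084 - 92834 = -1121729129/12084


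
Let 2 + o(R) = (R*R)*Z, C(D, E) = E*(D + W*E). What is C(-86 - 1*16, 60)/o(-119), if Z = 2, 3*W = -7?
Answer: -121/236 ≈ -0.51271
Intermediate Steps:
W = -7/3 (W = (⅓)*(-7) = -7/3 ≈ -2.3333)
C(D, E) = E*(D - 7*E/3)
o(R) = -2 + 2*R² (o(R) = -2 + (R*R)*2 = -2 + R²*2 = -2 + 2*R²)
C(-86 - 1*16, 60)/o(-119) = ((⅓)*60*(-7*60 + 3*(-86 - 1*16)))/(-2 + 2*(-119)²) = ((⅓)*60*(-420 + 3*(-86 - 16)))/(-2 + 2*14161) = ((⅓)*60*(-420 + 3*(-102)))/(-2 + 28322) = ((⅓)*60*(-420 - 306))/28320 = ((⅓)*60*(-726))*(1/28320) = -14520*1/28320 = -121/236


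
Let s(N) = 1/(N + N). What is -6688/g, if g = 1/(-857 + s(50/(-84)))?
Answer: 143430848/25 ≈ 5.7372e+6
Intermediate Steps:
s(N) = 1/(2*N)
g = -25/21446 (g = 1/(-857 + 1/(2*((50/(-84))))) = 1/(-857 + 1/(2*((50*(-1/84))))) = 1/(-857 + 1/(2*(-25/42))) = 1/(-857 + (½)*(-42/25)) = 1/(-857 - 21/25) = 1/(-21446/25) = -25/21446 ≈ -0.0011657)
-6688/g = -6688/(-25/21446) = -6688*(-21446/25) = 143430848/25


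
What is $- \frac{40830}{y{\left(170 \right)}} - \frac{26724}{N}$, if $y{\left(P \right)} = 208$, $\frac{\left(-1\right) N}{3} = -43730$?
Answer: $- \frac{446837191}{2273960} \approx -196.5$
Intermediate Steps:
$N = 131190$ ($N = \left(-3\right) \left(-43730\right) = 131190$)
$- \frac{40830}{y{\left(170 \right)}} - \frac{26724}{N} = - \frac{40830}{208} - \frac{26724}{131190} = \left(-40830\right) \frac{1}{208} - \frac{4454}{21865} = - \frac{20415}{104} - \frac{4454}{21865} = - \frac{446837191}{2273960}$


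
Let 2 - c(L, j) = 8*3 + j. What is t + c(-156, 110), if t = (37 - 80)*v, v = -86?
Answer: 3566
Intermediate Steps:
c(L, j) = -22 - j (c(L, j) = 2 - (8*3 + j) = 2 - (24 + j) = 2 + (-24 - j) = -22 - j)
t = 3698 (t = (37 - 80)*(-86) = -43*(-86) = 3698)
t + c(-156, 110) = 3698 + (-22 - 1*110) = 3698 + (-22 - 110) = 3698 - 132 = 3566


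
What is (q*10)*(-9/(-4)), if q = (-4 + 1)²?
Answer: 405/2 ≈ 202.50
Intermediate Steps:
q = 9 (q = (-3)² = 9)
(q*10)*(-9/(-4)) = (9*10)*(-9/(-4)) = 90*(-9*(-¼)) = 90*(9/4) = 405/2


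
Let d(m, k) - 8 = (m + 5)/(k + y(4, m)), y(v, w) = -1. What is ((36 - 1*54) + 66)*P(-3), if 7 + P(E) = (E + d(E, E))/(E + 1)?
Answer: -444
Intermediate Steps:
d(m, k) = 8 + (5 + m)/(-1 + k) (d(m, k) = 8 + (m + 5)/(k - 1) = 8 + (5 + m)/(-1 + k))
P(E) = -7 + (E + (-3 + 9*E)/(-1 + E))/(1 + E) (P(E) = -7 + (E + (-3 + E + 8*E)/(-1 + E))/(E + 1) = -7 + (E + (-3 + 9*E)/(-1 + E))/(1 + E))
((36 - 1*54) + 66)*P(-3) = ((36 - 1*54) + 66)*(2*(2 - 3*(-3)**2 + 4*(-3))/(-1 + (-3)**2)) = ((36 - 54) + 66)*(2*(2 - 3*9 - 12)/(-1 + 9)) = (-18 + 66)*(2*(2 - 27 - 12)/8) = 48*(2*(1/8)*(-37)) = 48*(-37/4) = -444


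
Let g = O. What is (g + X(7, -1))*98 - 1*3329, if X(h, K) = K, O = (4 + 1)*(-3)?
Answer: -4897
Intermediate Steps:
O = -15 (O = 5*(-3) = -15)
g = -15
(g + X(7, -1))*98 - 1*3329 = (-15 - 1)*98 - 1*3329 = -16*98 - 3329 = -1568 - 3329 = -4897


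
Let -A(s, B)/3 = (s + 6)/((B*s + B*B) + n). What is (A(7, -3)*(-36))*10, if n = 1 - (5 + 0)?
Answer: -1755/2 ≈ -877.50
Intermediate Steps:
n = -4 (n = 1 - 1*5 = 1 - 5 = -4)
A(s, B) = -3*(6 + s)/(-4 + B**2 + B*s) (A(s, B) = -3*(s + 6)/((B*s + B*B) - 4) = -3*(6 + s)/((B*s + B**2) - 4) = -3*(6 + s)/((B**2 + B*s) - 4) = -3*(6 + s)/(-4 + B**2 + B*s))
(A(7, -3)*(-36))*10 = ((3*(-6 - 1*7)/(-4 + (-3)**2 - 3*7))*(-36))*10 = ((3*(-6 - 7)/(-4 + 9 - 21))*(-36))*10 = ((3*(-13)/(-16))*(-36))*10 = ((3*(-1/16)*(-13))*(-36))*10 = ((39/16)*(-36))*10 = -351/4*10 = -1755/2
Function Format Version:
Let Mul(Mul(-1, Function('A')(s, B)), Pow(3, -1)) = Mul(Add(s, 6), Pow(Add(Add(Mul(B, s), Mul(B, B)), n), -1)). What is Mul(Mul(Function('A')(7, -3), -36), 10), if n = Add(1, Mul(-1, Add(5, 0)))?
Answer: Rational(-1755, 2) ≈ -877.50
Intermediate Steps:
n = -4 (n = Add(1, Mul(-1, 5)) = Add(1, -5) = -4)
Function('A')(s, B) = Mul(-3, Pow(Add(-4, Pow(B, 2), Mul(B, s)), -1), Add(6, s)) (Function('A')(s, B) = Mul(-3, Mul(Add(s, 6), Pow(Add(Add(Mul(B, s), Mul(B, B)), -4), -1))) = Mul(-3, Mul(Add(6, s), Pow(Add(Add(Mul(B, s), Pow(B, 2)), -4), -1))) = Mul(-3, Mul(Add(6, s), Pow(Add(Add(Pow(B, 2), Mul(B, s)), -4), -1))) = Mul(-3, Mul(Add(6, s), Pow(Add(-4, Pow(B, 2), Mul(B, s)), -1))) = Mul(-3, Mul(Pow(Add(-4, Pow(B, 2), Mul(B, s)), -1), Add(6, s))) = Mul(-3, Pow(Add(-4, Pow(B, 2), Mul(B, s)), -1), Add(6, s)))
Mul(Mul(Function('A')(7, -3), -36), 10) = Mul(Mul(Mul(3, Pow(Add(-4, Pow(-3, 2), Mul(-3, 7)), -1), Add(-6, Mul(-1, 7))), -36), 10) = Mul(Mul(Mul(3, Pow(Add(-4, 9, -21), -1), Add(-6, -7)), -36), 10) = Mul(Mul(Mul(3, Pow(-16, -1), -13), -36), 10) = Mul(Mul(Mul(3, Rational(-1, 16), -13), -36), 10) = Mul(Mul(Rational(39, 16), -36), 10) = Mul(Rational(-351, 4), 10) = Rational(-1755, 2)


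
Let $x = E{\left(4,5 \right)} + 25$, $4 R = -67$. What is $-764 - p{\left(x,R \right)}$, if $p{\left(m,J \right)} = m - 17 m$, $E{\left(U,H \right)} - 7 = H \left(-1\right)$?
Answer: $-332$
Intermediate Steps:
$R = - \frac{67}{4}$ ($R = \frac{1}{4} \left(-67\right) = - \frac{67}{4} \approx -16.75$)
$E{\left(U,H \right)} = 7 - H$ ($E{\left(U,H \right)} = 7 + H \left(-1\right) = 7 - H$)
$x = 27$ ($x = \left(7 - 5\right) + 25 = 2 + 25 = 27$)
$p{\left(m,J \right)} = - 16 m$ ($p{\left(m,J \right)} = m - 17 m = - 16 m$)
$-764 - p{\left(x,R \right)} = -764 - \left(-16\right) 27 = -764 - -432 = -764 + 432 = -332$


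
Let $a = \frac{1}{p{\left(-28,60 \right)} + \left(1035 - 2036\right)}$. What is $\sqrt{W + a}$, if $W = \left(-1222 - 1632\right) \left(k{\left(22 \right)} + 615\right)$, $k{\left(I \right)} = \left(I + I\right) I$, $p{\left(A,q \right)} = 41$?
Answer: $\frac{i \sqrt{65057500815}}{120} \approx 2125.5 i$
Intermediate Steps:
$k{\left(I \right)} = 2 I^{2}$ ($k{\left(I \right)} = 2 I I = 2 I^{2}$)
$a = - \frac{1}{960}$ ($a = \frac{1}{41 + \left(1035 - 2036\right)} = \frac{1}{41 - 1001} = \frac{1}{-960} = - \frac{1}{960} \approx -0.0010417$)
$W = -4517882$ ($W = \left(-1222 - 1632\right) \left(2 \cdot 22^{2} + 615\right) = - 2854 \left(2 \cdot 484 + 615\right) = - 2854 \left(968 + 615\right) = \left(-2854\right) 1583 = -4517882$)
$\sqrt{W + a} = \sqrt{-4517882 - \frac{1}{960}} = \sqrt{- \frac{4337166721}{960}} = \frac{i \sqrt{65057500815}}{120}$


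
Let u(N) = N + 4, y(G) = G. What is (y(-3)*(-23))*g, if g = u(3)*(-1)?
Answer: -483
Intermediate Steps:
u(N) = 4 + N
g = -7 (g = (4 + 3)*(-1) = 7*(-1) = -7)
(y(-3)*(-23))*g = -3*(-23)*(-7) = 69*(-7) = -483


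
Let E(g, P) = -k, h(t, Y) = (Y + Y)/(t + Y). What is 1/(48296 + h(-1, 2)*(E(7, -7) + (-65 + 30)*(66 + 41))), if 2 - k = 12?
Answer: 1/33356 ≈ 2.9980e-5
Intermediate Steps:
k = -10 (k = 2 - 1*12 = 2 - 12 = -10)
h(t, Y) = 2*Y/(Y + t) (h(t, Y) = (2*Y)/(Y + t) = 2*Y/(Y + t))
E(g, P) = 10 (E(g, P) = -1*(-10) = 10)
1/(48296 + h(-1, 2)*(E(7, -7) + (-65 + 30)*(66 + 41))) = 1/(48296 + (2*2/(2 - 1))*(10 + (-65 + 30)*(66 + 41))) = 1/(48296 + (2*2/1)*(10 - 35*107)) = 1/(48296 + (2*2*1)*(10 - 3745)) = 1/(48296 + 4*(-3735)) = 1/(48296 - 14940) = 1/33356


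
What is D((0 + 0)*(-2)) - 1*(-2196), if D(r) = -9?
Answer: 2187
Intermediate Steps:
D((0 + 0)*(-2)) - 1*(-2196) = -9 - 1*(-2196) = -9 + 2196 = 2187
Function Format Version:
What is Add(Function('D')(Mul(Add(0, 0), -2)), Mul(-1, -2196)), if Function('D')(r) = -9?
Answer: 2187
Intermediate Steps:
Add(Function('D')(Mul(Add(0, 0), -2)), Mul(-1, -2196)) = Add(-9, Mul(-1, -2196)) = Add(-9, 2196) = 2187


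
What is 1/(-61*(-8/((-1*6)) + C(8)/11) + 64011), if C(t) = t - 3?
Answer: 33/2108764 ≈ 1.5649e-5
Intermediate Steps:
C(t) = -3 + t
1/(-61*(-8/((-1*6)) + C(8)/11) + 64011) = 1/(-61*(-8/((-1*6)) + (-3 + 8)/11) + 64011) = 1/(-61*(-8/(-6) + 5*(1/11)) + 64011) = 1/(-61*(-8*(-⅙) + 5/11) + 64011) = 1/(-61*(4/3 + 5/11) + 64011) = 1/(-61*59/33 + 64011) = 1/(-3599/33 + 64011) = 1/(2108764/33) = 33/2108764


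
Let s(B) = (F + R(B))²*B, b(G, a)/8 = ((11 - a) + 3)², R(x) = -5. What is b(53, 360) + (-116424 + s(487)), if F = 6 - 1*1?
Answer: 841304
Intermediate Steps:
b(G, a) = 8*(14 - a)² (b(G, a) = 8*((11 - a) + 3)² = 8*(14 - a)²)
F = 5 (F = 6 - 1 = 5)
s(B) = 0 (s(B) = (5 - 5)²*B = 0²*B = 0*B = 0)
b(53, 360) + (-116424 + s(487)) = 8*(-14 + 360)² + (-116424 + 0) = 8*346² - 116424 = 8*119716 - 116424 = 957728 - 116424 = 841304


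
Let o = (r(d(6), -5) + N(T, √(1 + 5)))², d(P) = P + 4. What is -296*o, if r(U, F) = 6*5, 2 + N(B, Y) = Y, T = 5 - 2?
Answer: -233840 - 16576*√6 ≈ -2.7444e+5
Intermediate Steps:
T = 3
N(B, Y) = -2 + Y
d(P) = 4 + P
r(U, F) = 30
o = (28 + √6)² (o = (30 + (-2 + √(1 + 5)))² = (30 + (-2 + √6))² = (28 + √6)² ≈ 927.17)
-296*o = -296*(28 + √6)²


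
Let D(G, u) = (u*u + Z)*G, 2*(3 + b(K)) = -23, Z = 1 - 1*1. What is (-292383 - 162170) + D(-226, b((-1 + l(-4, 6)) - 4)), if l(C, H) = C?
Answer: -1004139/2 ≈ -5.0207e+5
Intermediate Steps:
Z = 0 (Z = 1 - 1 = 0)
b(K) = -29/2 (b(K) = -3 + (½)*(-23) = -3 - 23/2 = -29/2)
D(G, u) = G*u² (D(G, u) = (u*u + 0)*G = (u² + 0)*G = u²*G = G*u²)
(-292383 - 162170) + D(-226, b((-1 + l(-4, 6)) - 4)) = (-292383 - 162170) - 226*(-29/2)² = -454553 - 226*841/4 = -454553 - 95033/2 = -1004139/2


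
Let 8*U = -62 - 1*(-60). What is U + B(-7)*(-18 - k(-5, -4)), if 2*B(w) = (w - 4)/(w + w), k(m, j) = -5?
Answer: -75/14 ≈ -5.3571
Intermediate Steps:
B(w) = (-4 + w)/(4*w) (B(w) = ((w - 4)/(w + w))/2 = ((-4 + w)/((2*w)))/2 = ((-4 + w)*(1/(2*w)))/2 = ((-4 + w)/(2*w))/2 = (-4 + w)/(4*w))
U = -1/4 (U = (-62 - 1*(-60))/8 = (-62 + 60)/8 = (1/8)*(-2) = -1/4 ≈ -0.25000)
U + B(-7)*(-18 - k(-5, -4)) = -1/4 + ((1/4)*(-4 - 7)/(-7))*(-18 - 1*(-5)) = -1/4 + ((1/4)*(-1/7)*(-11))*(-18 + 5) = -1/4 + (11/28)*(-13) = -1/4 - 143/28 = -75/14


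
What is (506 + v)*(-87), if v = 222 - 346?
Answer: -33234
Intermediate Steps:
v = -124
(506 + v)*(-87) = (506 - 124)*(-87) = 382*(-87) = -33234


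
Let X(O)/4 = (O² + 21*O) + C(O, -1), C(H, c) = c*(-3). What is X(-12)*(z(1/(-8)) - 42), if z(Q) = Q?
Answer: 35385/2 ≈ 17693.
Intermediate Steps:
C(H, c) = -3*c
X(O) = 12 + 4*O² + 84*O (X(O) = 4*((O² + 21*O) - 3*(-1)) = 4*((O² + 21*O) + 3) = 4*(3 + O² + 21*O) = 12 + 4*O² + 84*O)
X(-12)*(z(1/(-8)) - 42) = (12 + 4*(-12)² + 84*(-12))*(1/(-8) - 42) = (12 + 4*144 - 1008)*(-⅛ - 42) = (12 + 576 - 1008)*(-337/8) = -420*(-337/8) = 35385/2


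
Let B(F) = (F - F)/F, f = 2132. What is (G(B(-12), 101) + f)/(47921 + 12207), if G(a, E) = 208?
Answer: 585/15032 ≈ 0.038917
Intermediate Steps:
B(F) = 0 (B(F) = 0/F = 0)
(G(B(-12), 101) + f)/(47921 + 12207) = (208 + 2132)/(47921 + 12207) = 2340/60128 = 2340*(1/60128) = 585/15032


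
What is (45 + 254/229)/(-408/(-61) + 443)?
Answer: 644099/6281699 ≈ 0.10254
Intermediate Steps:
(45 + 254/229)/(-408/(-61) + 443) = (45 + 254*(1/229))/(-408*(-1/61) + 443) = (45 + 254/229)/(408/61 + 443) = 10559/(229*(27431/61)) = (10559/229)*(61/27431) = 644099/6281699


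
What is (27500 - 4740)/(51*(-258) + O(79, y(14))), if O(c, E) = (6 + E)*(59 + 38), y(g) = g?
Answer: -11380/5609 ≈ -2.0289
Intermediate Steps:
O(c, E) = 582 + 97*E (O(c, E) = (6 + E)*97 = 582 + 97*E)
(27500 - 4740)/(51*(-258) + O(79, y(14))) = (27500 - 4740)/(51*(-258) + (582 + 97*14)) = 22760/(-13158 + (582 + 1358)) = 22760/(-13158 + 1940) = 22760/(-11218) = 22760*(-1/11218) = -11380/5609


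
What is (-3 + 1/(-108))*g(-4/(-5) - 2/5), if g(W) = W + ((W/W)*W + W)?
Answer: -65/18 ≈ -3.6111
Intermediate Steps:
g(W) = 3*W (g(W) = W + (1*W + W) = W + (W + W) = W + 2*W = 3*W)
(-3 + 1/(-108))*g(-4/(-5) - 2/5) = (-3 + 1/(-108))*(3*(-4/(-5) - 2/5)) = (-3 - 1/108)*(3*(-4*(-1/5) - 2*1/5)) = -325*(4/5 - 2/5)/36 = -325*2/(36*5) = -325/108*6/5 = -65/18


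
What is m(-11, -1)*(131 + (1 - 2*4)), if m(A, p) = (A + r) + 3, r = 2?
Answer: -744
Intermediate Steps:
m(A, p) = 5 + A (m(A, p) = (A + 2) + 3 = (2 + A) + 3 = 5 + A)
m(-11, -1)*(131 + (1 - 2*4)) = (5 - 11)*(131 + (1 - 2*4)) = -6*(131 + (1 - 8)) = -6*(131 - 7) = -6*124 = -744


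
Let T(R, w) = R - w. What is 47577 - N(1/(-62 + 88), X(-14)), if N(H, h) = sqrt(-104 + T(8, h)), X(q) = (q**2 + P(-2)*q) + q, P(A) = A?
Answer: 47577 - 3*I*sqrt(34) ≈ 47577.0 - 17.493*I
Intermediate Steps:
X(q) = q**2 - q (X(q) = (q**2 - 2*q) + q = q**2 - q)
N(H, h) = sqrt(-96 - h) (N(H, h) = sqrt(-104 + (8 - h)) = sqrt(-96 - h))
47577 - N(1/(-62 + 88), X(-14)) = 47577 - sqrt(-96 - (-14)*(-1 - 14)) = 47577 - sqrt(-96 - (-14)*(-15)) = 47577 - sqrt(-96 - 1*210) = 47577 - sqrt(-96 - 210) = 47577 - sqrt(-306) = 47577 - 3*I*sqrt(34)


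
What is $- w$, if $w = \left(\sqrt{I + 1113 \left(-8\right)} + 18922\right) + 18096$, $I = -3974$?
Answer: $-37018 - i \sqrt{12878} \approx -37018.0 - 113.48 i$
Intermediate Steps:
$w = 37018 + i \sqrt{12878}$ ($w = \left(\sqrt{-3974 + 1113 \left(-8\right)} + 18922\right) + 18096 = \left(\sqrt{-3974 - 8904} + 18922\right) + 18096 = \left(\sqrt{-12878} + 18922\right) + 18096 = \left(i \sqrt{12878} + 18922\right) + 18096 = \left(18922 + i \sqrt{12878}\right) + 18096 = 37018 + i \sqrt{12878} \approx 37018.0 + 113.48 i$)
$- w = - (37018 + i \sqrt{12878}) = -37018 - i \sqrt{12878}$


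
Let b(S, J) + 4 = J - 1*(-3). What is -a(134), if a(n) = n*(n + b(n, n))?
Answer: -35778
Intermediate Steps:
b(S, J) = -1 + J (b(S, J) = -4 + (J - 1*(-3)) = -4 + (J + 3) = -4 + (3 + J) = -1 + J)
a(n) = n*(-1 + 2*n) (a(n) = n*(n + (-1 + n)) = n*(-1 + 2*n))
-a(134) = -134*(-1 + 2*134) = -134*(-1 + 268) = -134*267 = -1*35778 = -35778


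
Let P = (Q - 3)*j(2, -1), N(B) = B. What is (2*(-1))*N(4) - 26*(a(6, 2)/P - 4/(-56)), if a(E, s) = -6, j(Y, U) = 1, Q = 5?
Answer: 477/7 ≈ 68.143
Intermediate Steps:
P = 2 (P = (5 - 3)*1 = 2*1 = 2)
(2*(-1))*N(4) - 26*(a(6, 2)/P - 4/(-56)) = (2*(-1))*4 - 26*(-6/2 - 4/(-56)) = -2*4 - 26*(-6*1/2 - 4*(-1/56)) = -8 - 26*(-3 + 1/14) = -8 - 26*(-41/14) = -8 + 533/7 = 477/7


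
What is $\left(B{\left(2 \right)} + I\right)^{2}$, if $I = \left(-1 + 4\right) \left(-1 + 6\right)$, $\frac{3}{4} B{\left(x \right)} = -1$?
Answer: $\frac{1681}{9} \approx 186.78$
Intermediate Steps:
$B{\left(x \right)} = - \frac{4}{3}$ ($B{\left(x \right)} = \frac{4}{3} \left(-1\right) = - \frac{4}{3}$)
$I = 15$ ($I = 3 \cdot 5 = 15$)
$\left(B{\left(2 \right)} + I\right)^{2} = \left(- \frac{4}{3} + 15\right)^{2} = \left(\frac{41}{3}\right)^{2} = \frac{1681}{9}$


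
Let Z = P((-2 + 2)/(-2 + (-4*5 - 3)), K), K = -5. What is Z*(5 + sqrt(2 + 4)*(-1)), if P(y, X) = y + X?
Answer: -25 + 5*sqrt(6) ≈ -12.753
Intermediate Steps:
P(y, X) = X + y
Z = -5 (Z = -5 + (-2 + 2)/(-2 + (-4*5 - 3)) = -5 + 0/(-2 + (-20 - 3)) = -5 + 0/(-2 - 23) = -5 + 0/(-25) = -5 + 0*(-1/25) = -5 + 0 = -5)
Z*(5 + sqrt(2 + 4)*(-1)) = -5*(5 + sqrt(2 + 4)*(-1)) = -5*(5 + sqrt(6)*(-1)) = -5*(5 - sqrt(6)) = -25 + 5*sqrt(6)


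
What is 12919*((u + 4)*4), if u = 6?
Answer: 516760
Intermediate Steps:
12919*((u + 4)*4) = 12919*((6 + 4)*4) = 12919*(10*4) = 12919*40 = 516760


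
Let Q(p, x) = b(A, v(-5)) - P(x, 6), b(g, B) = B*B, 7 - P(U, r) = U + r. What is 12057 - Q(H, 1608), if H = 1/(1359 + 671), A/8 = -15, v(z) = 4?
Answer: 10434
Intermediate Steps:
A = -120 (A = 8*(-15) = -120)
H = 1/2030 ≈ 0.00049261
P(U, r) = 7 - U - r (P(U, r) = 7 - (U + r) = 7 + (-U - r) = 7 - U - r)
b(g, B) = B²
Q(p, x) = 15 + x (Q(p, x) = 4² - (7 - x - 1*6) = 16 - (7 - x - 6) = 16 - (1 - x) = 16 + (-1 + x) = 15 + x)
12057 - Q(H, 1608) = 12057 - (15 + 1608) = 12057 - 1*1623 = 12057 - 1623 = 10434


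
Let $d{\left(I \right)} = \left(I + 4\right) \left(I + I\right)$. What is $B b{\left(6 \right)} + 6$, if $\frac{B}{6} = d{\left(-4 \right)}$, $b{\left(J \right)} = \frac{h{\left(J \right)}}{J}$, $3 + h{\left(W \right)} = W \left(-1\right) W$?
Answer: $6$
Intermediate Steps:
$h{\left(W \right)} = -3 - W^{2}$ ($h{\left(W \right)} = -3 + W \left(-1\right) W = -3 + - W W = -3 - W^{2}$)
$d{\left(I \right)} = 2 I \left(4 + I\right)$ ($d{\left(I \right)} = \left(4 + I\right) 2 I = 2 I \left(4 + I\right)$)
$b{\left(J \right)} = \frac{-3 - J^{2}}{J}$
$B = 0$ ($B = 6 \cdot 2 \left(-4\right) \left(4 - 4\right) = 6 \cdot 2 \left(-4\right) 0 = 6 \cdot 0 = 0$)
$B b{\left(6 \right)} + 6 = 0 \left(\left(-1\right) 6 - \frac{3}{6}\right) + 6 = 0 \left(-6 - \frac{1}{2}\right) + 6 = 0 \left(- \frac{13}{2}\right) + 6 = 0 + 6 = 6$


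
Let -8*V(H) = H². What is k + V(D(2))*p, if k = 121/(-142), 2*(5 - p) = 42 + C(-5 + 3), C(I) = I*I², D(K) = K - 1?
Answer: 46/71 ≈ 0.64789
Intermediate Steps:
D(K) = -1 + K
V(H) = -H²/8
C(I) = I³
p = -12 (p = 5 - (42 + (-5 + 3)³)/2 = 5 - (42 + (-2)³)/2 = 5 - (42 - 8)/2 = 5 - ½*34 = 5 - 17 = -12)
k = -121/142 (k = 121*(-1/142) = -121/142 ≈ -0.85211)
k + V(D(2))*p = -121/142 - (-1 + 2)²/8*(-12) = -121/142 - ⅛*1²*(-12) = -121/142 - ⅛*1*(-12) = -121/142 - ⅛*(-12) = -121/142 + 3/2 = 46/71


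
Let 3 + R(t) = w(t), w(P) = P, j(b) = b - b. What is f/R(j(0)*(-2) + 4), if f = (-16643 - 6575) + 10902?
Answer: -12316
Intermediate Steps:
j(b) = 0
R(t) = -3 + t
f = -12316 (f = -23218 + 10902 = -12316)
f/R(j(0)*(-2) + 4) = -12316/(-3 + (0*(-2) + 4)) = -12316/(-3 + (0 + 4)) = -12316/(-3 + 4) = -12316/1 = -12316*1 = -12316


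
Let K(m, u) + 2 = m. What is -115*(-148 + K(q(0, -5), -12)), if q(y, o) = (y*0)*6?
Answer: 17250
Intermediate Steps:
q(y, o) = 0 (q(y, o) = 0*6 = 0)
K(m, u) = -2 + m
-115*(-148 + K(q(0, -5), -12)) = -115*(-148 + (-2 + 0)) = -115*(-148 - 2) = -115*(-150) = 17250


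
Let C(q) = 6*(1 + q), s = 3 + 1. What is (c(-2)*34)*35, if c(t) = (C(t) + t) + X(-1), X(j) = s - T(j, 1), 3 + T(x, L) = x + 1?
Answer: -1190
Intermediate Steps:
T(x, L) = -2 + x (T(x, L) = -3 + (x + 1) = -3 + (1 + x) = -2 + x)
s = 4
C(q) = 6 + 6*q
X(j) = 6 - j (X(j) = 4 - (-2 + j) = 4 + (2 - j) = 6 - j)
c(t) = 13 + 7*t (c(t) = ((6 + 6*t) + t) + (6 - 1*(-1)) = (6 + 7*t) + (6 + 1) = (6 + 7*t) + 7 = 13 + 7*t)
(c(-2)*34)*35 = ((13 + 7*(-2))*34)*35 = ((13 - 14)*34)*35 = -1*34*35 = -34*35 = -1190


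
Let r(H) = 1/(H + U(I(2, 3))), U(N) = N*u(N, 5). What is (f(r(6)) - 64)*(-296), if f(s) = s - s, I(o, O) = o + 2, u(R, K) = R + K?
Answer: 18944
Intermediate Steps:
u(R, K) = K + R
I(o, O) = 2 + o
U(N) = N*(5 + N)
r(H) = 1/(36 + H) (r(H) = 1/(H + (2 + 2)*(5 + (2 + 2))) = 1/(H + 4*(5 + 4)) = 1/(H + 4*9) = 1/(H + 36) = 1/(36 + H))
f(s) = 0
(f(r(6)) - 64)*(-296) = (0 - 64)*(-296) = -64*(-296) = 18944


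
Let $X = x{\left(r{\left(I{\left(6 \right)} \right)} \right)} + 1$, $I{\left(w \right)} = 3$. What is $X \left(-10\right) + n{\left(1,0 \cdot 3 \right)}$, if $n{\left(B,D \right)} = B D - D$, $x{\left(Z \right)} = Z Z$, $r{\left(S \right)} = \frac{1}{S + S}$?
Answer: $- \frac{185}{18} \approx -10.278$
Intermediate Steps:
$r{\left(S \right)} = \frac{1}{2 S}$
$x{\left(Z \right)} = Z^{2}$
$n{\left(B,D \right)} = - D + B D$
$X = \frac{37}{36}$ ($X = \left(\frac{1}{2 \cdot 3}\right)^{2} + 1 = \left(\frac{1}{2} \cdot \frac{1}{3}\right)^{2} + 1 = \left(\frac{1}{6}\right)^{2} + 1 = \frac{1}{36} + 1 = \frac{37}{36} \approx 1.0278$)
$X \left(-10\right) + n{\left(1,0 \cdot 3 \right)} = \frac{37}{36} \left(-10\right) + 0 \cdot 3 \left(-1 + 1\right) = - \frac{185}{18} + 0 \cdot 0 = - \frac{185}{18} + 0 = - \frac{185}{18}$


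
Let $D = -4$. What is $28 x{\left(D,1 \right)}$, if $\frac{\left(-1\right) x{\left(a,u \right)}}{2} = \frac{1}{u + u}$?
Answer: $-28$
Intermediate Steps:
$x{\left(a,u \right)} = - \frac{1}{u}$ ($x{\left(a,u \right)} = - \frac{2}{u + u} = - \frac{2}{2 u} = - 2 \frac{1}{2 u} = - \frac{1}{u}$)
$28 x{\left(D,1 \right)} = 28 \left(- 1^{-1}\right) = 28 \left(\left(-1\right) 1\right) = 28 \left(-1\right) = -28$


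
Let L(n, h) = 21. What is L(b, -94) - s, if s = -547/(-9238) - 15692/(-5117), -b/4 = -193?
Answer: 844926071/47270846 ≈ 17.874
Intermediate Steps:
b = 772 (b = -4*(-193) = 772)
s = 147761695/47270846 (s = -547*(-1/9238) - 15692*(-1/5117) = 547/9238 + 15692/5117 = 147761695/47270846 ≈ 3.1259)
L(b, -94) - s = 21 - 1*147761695/47270846 = 21 - 147761695/47270846 = 844926071/47270846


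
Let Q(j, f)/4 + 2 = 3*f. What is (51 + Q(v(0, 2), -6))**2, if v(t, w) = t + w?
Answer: 841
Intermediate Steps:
Q(j, f) = -8 + 12*f (Q(j, f) = -8 + 4*(3*f) = -8 + 12*f)
(51 + Q(v(0, 2), -6))**2 = (51 + (-8 + 12*(-6)))**2 = (51 + (-8 - 72))**2 = (51 - 80)**2 = (-29)**2 = 841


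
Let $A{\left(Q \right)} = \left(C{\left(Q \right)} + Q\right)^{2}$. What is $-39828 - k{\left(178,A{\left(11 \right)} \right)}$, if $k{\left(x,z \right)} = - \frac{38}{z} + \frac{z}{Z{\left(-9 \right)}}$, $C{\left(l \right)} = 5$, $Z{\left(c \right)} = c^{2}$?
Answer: $- \frac{412967933}{10368} \approx -39831.0$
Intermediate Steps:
$A{\left(Q \right)} = \left(5 + Q\right)^{2}$
$k{\left(x,z \right)} = - \frac{38}{z} + \frac{z}{81}$ ($k{\left(x,z \right)} = - \frac{38}{z} + \frac{z}{\left(-9\right)^{2}} = - \frac{38}{z} + \frac{z}{81}$)
$-39828 - k{\left(178,A{\left(11 \right)} \right)} = -39828 - \left(- \frac{38}{\left(5 + 11\right)^{2}} + \frac{\left(5 + 11\right)^{2}}{81}\right) = -39828 - \left(- \frac{38}{16^{2}} + \frac{16^{2}}{81}\right) = -39828 - \left(- \frac{38}{256} + \frac{1}{81} \cdot 256\right) = -39828 - \left(\left(-38\right) \frac{1}{256} + \frac{256}{81}\right) = -39828 - \left(- \frac{19}{128} + \frac{256}{81}\right) = -39828 - \frac{31229}{10368} = - \frac{412967933}{10368}$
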